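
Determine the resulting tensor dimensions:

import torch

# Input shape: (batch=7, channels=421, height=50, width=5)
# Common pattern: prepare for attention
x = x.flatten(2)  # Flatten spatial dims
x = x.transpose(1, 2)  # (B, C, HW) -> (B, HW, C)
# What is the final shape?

Input shape: (7, 421, 50, 5)
  -> after flatten(2): (7, 421, 250)
Output shape: (7, 250, 421)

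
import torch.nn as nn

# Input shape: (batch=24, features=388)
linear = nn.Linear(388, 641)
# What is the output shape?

Input shape: (24, 388)
Output shape: (24, 641)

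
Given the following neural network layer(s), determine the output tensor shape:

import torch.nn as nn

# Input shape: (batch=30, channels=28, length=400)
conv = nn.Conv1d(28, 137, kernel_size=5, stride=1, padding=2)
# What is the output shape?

Input shape: (30, 28, 400)
Output shape: (30, 137, 400)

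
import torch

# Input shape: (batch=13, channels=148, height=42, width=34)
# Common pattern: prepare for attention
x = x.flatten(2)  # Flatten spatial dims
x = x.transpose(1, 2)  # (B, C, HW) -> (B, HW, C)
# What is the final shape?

Input shape: (13, 148, 42, 34)
  -> after flatten(2): (13, 148, 1428)
Output shape: (13, 1428, 148)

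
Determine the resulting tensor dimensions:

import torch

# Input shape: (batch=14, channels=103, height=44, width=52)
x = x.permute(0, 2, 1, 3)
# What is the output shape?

Input shape: (14, 103, 44, 52)
Output shape: (14, 44, 103, 52)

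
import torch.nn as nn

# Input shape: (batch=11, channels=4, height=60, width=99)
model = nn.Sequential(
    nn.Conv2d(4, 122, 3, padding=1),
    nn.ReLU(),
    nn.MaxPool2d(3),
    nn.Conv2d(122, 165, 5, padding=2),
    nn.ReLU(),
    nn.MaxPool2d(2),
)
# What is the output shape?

Input shape: (11, 4, 60, 99)
  -> after first Conv2d: (11, 122, 60, 99)
  -> after first MaxPool2d: (11, 122, 20, 33)
  -> after second Conv2d: (11, 165, 20, 33)
Output shape: (11, 165, 10, 16)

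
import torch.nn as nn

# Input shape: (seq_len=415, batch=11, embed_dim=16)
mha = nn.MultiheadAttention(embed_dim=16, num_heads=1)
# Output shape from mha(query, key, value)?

Input shape: (415, 11, 16)
Output shape: (415, 11, 16)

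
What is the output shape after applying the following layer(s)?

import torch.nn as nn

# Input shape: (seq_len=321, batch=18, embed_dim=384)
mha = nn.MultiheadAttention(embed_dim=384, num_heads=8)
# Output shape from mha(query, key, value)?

Input shape: (321, 18, 384)
Output shape: (321, 18, 384)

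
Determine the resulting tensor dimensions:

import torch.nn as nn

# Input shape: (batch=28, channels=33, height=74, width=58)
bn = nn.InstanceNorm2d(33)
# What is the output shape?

Input shape: (28, 33, 74, 58)
Output shape: (28, 33, 74, 58)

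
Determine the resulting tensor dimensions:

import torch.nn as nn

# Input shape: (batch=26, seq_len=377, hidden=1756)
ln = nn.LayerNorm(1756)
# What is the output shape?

Input shape: (26, 377, 1756)
Output shape: (26, 377, 1756)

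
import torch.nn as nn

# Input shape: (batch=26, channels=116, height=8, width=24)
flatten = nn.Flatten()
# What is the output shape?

Input shape: (26, 116, 8, 24)
Output shape: (26, 22272)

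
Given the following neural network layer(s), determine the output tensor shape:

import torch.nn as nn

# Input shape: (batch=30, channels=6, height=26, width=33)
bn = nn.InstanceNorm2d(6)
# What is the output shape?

Input shape: (30, 6, 26, 33)
Output shape: (30, 6, 26, 33)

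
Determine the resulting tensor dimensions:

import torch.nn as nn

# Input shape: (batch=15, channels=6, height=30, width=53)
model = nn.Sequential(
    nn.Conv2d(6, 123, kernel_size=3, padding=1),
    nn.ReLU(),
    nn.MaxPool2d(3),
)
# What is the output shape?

Input shape: (15, 6, 30, 53)
  -> after Conv2d: (15, 123, 30, 53)
  -> after ReLU: (15, 123, 30, 53)
Output shape: (15, 123, 10, 17)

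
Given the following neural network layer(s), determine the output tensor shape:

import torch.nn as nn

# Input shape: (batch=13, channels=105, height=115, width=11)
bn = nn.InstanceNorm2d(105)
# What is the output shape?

Input shape: (13, 105, 115, 11)
Output shape: (13, 105, 115, 11)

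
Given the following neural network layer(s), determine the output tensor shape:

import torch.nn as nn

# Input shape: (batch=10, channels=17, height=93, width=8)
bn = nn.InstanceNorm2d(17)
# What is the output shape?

Input shape: (10, 17, 93, 8)
Output shape: (10, 17, 93, 8)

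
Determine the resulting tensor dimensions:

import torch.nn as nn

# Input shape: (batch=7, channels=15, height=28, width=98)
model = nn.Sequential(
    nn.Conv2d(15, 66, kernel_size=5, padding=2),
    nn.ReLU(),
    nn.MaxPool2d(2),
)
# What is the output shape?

Input shape: (7, 15, 28, 98)
  -> after Conv2d: (7, 66, 28, 98)
  -> after ReLU: (7, 66, 28, 98)
Output shape: (7, 66, 14, 49)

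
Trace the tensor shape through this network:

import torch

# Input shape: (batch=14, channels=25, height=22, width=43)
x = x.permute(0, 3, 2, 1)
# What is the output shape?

Input shape: (14, 25, 22, 43)
Output shape: (14, 43, 22, 25)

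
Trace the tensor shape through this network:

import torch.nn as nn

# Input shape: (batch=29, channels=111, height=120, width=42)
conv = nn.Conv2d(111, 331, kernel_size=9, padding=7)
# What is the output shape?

Input shape: (29, 111, 120, 42)
Output shape: (29, 331, 126, 48)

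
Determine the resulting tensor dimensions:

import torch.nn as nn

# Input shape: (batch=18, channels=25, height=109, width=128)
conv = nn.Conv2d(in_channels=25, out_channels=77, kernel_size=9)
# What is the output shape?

Input shape: (18, 25, 109, 128)
Output shape: (18, 77, 101, 120)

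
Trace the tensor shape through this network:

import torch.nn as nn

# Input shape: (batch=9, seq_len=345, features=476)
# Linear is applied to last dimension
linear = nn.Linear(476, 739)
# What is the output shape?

Input shape: (9, 345, 476)
Output shape: (9, 345, 739)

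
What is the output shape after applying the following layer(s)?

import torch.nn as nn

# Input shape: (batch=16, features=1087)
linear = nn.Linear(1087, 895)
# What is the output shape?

Input shape: (16, 1087)
Output shape: (16, 895)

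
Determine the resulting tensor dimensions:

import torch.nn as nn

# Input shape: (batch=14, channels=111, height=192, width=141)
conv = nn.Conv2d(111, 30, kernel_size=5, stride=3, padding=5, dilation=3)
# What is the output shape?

Input shape: (14, 111, 192, 141)
Output shape: (14, 30, 64, 47)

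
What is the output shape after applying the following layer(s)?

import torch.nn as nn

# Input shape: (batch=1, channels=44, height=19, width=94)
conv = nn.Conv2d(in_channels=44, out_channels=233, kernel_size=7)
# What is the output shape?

Input shape: (1, 44, 19, 94)
Output shape: (1, 233, 13, 88)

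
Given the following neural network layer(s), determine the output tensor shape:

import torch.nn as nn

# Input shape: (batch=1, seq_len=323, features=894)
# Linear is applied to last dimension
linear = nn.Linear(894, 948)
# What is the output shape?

Input shape: (1, 323, 894)
Output shape: (1, 323, 948)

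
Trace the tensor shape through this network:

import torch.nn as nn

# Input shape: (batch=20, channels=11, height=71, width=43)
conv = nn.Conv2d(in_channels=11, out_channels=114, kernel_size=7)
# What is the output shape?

Input shape: (20, 11, 71, 43)
Output shape: (20, 114, 65, 37)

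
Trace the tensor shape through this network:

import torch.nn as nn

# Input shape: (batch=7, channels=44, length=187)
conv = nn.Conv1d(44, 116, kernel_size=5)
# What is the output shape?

Input shape: (7, 44, 187)
Output shape: (7, 116, 183)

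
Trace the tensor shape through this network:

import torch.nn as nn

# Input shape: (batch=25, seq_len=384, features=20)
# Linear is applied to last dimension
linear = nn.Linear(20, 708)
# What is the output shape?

Input shape: (25, 384, 20)
Output shape: (25, 384, 708)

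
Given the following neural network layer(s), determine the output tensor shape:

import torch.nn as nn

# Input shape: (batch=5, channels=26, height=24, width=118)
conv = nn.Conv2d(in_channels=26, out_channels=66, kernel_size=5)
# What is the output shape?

Input shape: (5, 26, 24, 118)
Output shape: (5, 66, 20, 114)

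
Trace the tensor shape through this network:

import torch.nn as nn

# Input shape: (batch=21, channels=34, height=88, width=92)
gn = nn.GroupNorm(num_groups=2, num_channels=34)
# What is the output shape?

Input shape: (21, 34, 88, 92)
Output shape: (21, 34, 88, 92)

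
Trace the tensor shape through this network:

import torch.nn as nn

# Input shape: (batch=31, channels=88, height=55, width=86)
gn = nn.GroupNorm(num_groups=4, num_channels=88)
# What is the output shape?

Input shape: (31, 88, 55, 86)
Output shape: (31, 88, 55, 86)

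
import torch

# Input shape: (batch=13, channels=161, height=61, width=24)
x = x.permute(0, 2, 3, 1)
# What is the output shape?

Input shape: (13, 161, 61, 24)
Output shape: (13, 61, 24, 161)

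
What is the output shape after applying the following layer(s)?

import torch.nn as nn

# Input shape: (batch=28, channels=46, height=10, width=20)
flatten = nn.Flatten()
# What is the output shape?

Input shape: (28, 46, 10, 20)
Output shape: (28, 9200)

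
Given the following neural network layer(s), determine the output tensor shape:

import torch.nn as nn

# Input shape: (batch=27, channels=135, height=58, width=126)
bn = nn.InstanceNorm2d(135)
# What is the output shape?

Input shape: (27, 135, 58, 126)
Output shape: (27, 135, 58, 126)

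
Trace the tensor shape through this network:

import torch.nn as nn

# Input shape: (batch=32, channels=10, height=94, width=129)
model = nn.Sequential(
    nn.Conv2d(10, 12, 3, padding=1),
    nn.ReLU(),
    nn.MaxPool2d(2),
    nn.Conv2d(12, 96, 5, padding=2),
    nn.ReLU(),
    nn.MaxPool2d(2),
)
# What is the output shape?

Input shape: (32, 10, 94, 129)
  -> after first Conv2d: (32, 12, 94, 129)
  -> after first MaxPool2d: (32, 12, 47, 64)
  -> after second Conv2d: (32, 96, 47, 64)
Output shape: (32, 96, 23, 32)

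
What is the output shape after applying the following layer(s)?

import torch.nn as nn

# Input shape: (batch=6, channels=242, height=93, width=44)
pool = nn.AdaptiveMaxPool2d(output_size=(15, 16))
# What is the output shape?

Input shape: (6, 242, 93, 44)
Output shape: (6, 242, 15, 16)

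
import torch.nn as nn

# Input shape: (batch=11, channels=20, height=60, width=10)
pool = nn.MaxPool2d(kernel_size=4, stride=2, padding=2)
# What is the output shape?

Input shape: (11, 20, 60, 10)
Output shape: (11, 20, 31, 6)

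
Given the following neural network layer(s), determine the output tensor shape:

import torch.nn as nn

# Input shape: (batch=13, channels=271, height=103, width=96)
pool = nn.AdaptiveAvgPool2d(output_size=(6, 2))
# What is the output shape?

Input shape: (13, 271, 103, 96)
Output shape: (13, 271, 6, 2)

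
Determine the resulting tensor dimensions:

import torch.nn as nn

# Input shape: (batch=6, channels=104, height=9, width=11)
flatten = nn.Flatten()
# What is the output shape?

Input shape: (6, 104, 9, 11)
Output shape: (6, 10296)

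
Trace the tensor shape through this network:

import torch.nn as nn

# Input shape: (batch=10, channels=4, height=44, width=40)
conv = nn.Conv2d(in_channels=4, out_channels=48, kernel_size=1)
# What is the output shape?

Input shape: (10, 4, 44, 40)
Output shape: (10, 48, 44, 40)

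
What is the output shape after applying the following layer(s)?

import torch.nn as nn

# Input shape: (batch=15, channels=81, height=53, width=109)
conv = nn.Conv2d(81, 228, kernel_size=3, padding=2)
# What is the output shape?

Input shape: (15, 81, 53, 109)
Output shape: (15, 228, 55, 111)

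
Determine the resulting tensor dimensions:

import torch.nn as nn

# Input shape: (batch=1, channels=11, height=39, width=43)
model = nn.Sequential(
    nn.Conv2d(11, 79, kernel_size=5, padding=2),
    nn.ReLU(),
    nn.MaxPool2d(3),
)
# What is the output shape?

Input shape: (1, 11, 39, 43)
  -> after Conv2d: (1, 79, 39, 43)
  -> after ReLU: (1, 79, 39, 43)
Output shape: (1, 79, 13, 14)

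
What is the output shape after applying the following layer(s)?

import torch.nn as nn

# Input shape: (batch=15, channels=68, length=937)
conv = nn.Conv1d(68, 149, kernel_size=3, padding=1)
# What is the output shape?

Input shape: (15, 68, 937)
Output shape: (15, 149, 937)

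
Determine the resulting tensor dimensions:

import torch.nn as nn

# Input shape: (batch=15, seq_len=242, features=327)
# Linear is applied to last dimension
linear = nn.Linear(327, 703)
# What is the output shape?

Input shape: (15, 242, 327)
Output shape: (15, 242, 703)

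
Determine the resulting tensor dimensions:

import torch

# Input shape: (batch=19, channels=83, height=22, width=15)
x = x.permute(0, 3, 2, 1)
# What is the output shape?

Input shape: (19, 83, 22, 15)
Output shape: (19, 15, 22, 83)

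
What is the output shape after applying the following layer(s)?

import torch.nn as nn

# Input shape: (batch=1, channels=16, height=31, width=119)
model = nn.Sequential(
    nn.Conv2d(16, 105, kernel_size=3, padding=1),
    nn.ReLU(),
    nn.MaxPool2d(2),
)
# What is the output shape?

Input shape: (1, 16, 31, 119)
  -> after Conv2d: (1, 105, 31, 119)
  -> after ReLU: (1, 105, 31, 119)
Output shape: (1, 105, 15, 59)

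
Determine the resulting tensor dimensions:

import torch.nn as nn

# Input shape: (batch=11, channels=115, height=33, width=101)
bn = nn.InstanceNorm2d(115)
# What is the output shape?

Input shape: (11, 115, 33, 101)
Output shape: (11, 115, 33, 101)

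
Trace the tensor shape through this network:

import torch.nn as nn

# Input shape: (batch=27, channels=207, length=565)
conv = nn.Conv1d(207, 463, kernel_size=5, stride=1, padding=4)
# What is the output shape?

Input shape: (27, 207, 565)
Output shape: (27, 463, 569)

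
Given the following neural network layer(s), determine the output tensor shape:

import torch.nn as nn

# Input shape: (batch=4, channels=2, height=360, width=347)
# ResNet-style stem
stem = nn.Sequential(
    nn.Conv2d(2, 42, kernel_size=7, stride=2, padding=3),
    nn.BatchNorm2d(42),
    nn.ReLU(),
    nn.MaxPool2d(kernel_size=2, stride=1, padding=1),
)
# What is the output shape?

Input shape: (4, 2, 360, 347)
  -> after Conv2d 7x7 stride=2: (4, 42, 180, 174)
Output shape: (4, 42, 181, 175)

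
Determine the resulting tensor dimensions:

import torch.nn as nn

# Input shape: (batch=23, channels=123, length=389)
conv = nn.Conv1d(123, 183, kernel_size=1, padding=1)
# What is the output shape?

Input shape: (23, 123, 389)
Output shape: (23, 183, 391)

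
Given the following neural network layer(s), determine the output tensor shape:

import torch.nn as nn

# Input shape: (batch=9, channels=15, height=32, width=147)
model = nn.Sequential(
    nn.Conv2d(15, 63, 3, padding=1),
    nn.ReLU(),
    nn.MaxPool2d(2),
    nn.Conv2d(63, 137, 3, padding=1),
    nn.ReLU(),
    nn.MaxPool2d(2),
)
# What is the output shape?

Input shape: (9, 15, 32, 147)
  -> after first Conv2d: (9, 63, 32, 147)
  -> after first MaxPool2d: (9, 63, 16, 73)
  -> after second Conv2d: (9, 137, 16, 73)
Output shape: (9, 137, 8, 36)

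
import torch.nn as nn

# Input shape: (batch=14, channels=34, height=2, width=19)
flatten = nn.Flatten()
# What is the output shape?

Input shape: (14, 34, 2, 19)
Output shape: (14, 1292)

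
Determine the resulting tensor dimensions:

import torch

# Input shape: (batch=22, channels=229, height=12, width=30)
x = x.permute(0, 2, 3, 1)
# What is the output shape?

Input shape: (22, 229, 12, 30)
Output shape: (22, 12, 30, 229)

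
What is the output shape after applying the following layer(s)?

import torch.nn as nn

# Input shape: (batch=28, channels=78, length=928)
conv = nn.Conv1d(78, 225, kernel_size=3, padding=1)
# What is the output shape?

Input shape: (28, 78, 928)
Output shape: (28, 225, 928)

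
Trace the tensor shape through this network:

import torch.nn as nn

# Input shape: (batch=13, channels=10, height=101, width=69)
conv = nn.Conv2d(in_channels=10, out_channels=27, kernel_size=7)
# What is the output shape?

Input shape: (13, 10, 101, 69)
Output shape: (13, 27, 95, 63)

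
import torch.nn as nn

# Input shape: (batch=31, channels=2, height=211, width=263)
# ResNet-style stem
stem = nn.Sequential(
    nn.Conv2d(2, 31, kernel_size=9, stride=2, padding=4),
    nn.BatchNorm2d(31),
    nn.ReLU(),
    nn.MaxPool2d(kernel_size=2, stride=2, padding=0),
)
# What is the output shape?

Input shape: (31, 2, 211, 263)
  -> after Conv2d 9x9 stride=2: (31, 31, 106, 132)
Output shape: (31, 31, 53, 66)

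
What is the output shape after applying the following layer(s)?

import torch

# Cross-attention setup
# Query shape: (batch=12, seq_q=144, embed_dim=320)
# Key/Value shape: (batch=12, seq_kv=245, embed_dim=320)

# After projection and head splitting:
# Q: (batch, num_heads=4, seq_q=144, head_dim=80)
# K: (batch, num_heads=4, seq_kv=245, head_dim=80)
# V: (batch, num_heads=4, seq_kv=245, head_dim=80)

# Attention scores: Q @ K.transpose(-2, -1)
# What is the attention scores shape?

Input shape: (12, 144, 320)
Output shape: (12, 4, 144, 245)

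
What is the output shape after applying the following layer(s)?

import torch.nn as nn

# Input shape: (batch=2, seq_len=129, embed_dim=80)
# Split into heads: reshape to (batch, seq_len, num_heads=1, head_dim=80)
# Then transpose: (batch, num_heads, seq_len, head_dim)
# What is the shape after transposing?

Input shape: (2, 129, 80)
  -> after reshape: (2, 129, 1, 80)
Output shape: (2, 1, 129, 80)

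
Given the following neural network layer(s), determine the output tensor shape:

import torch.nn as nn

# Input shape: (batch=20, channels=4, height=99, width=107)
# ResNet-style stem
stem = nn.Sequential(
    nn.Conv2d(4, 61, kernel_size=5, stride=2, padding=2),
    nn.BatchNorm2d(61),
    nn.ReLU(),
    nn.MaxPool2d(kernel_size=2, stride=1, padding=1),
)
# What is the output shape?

Input shape: (20, 4, 99, 107)
  -> after Conv2d 5x5 stride=2: (20, 61, 50, 54)
Output shape: (20, 61, 51, 55)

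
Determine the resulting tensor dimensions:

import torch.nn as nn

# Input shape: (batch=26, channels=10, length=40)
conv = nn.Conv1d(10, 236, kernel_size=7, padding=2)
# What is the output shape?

Input shape: (26, 10, 40)
Output shape: (26, 236, 38)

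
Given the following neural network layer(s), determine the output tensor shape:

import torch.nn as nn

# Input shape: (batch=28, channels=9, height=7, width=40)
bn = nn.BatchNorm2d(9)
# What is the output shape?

Input shape: (28, 9, 7, 40)
Output shape: (28, 9, 7, 40)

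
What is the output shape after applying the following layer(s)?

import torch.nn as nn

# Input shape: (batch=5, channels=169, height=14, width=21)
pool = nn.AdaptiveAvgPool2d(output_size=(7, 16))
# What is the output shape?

Input shape: (5, 169, 14, 21)
Output shape: (5, 169, 7, 16)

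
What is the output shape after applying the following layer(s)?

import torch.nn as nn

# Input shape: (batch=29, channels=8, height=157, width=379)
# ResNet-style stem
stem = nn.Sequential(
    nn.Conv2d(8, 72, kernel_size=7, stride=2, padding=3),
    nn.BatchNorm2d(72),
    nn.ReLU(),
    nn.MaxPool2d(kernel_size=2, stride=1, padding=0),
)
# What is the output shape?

Input shape: (29, 8, 157, 379)
  -> after Conv2d 7x7 stride=2: (29, 72, 79, 190)
Output shape: (29, 72, 78, 189)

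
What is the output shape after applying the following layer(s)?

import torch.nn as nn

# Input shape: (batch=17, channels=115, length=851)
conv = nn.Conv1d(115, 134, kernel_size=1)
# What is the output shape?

Input shape: (17, 115, 851)
Output shape: (17, 134, 851)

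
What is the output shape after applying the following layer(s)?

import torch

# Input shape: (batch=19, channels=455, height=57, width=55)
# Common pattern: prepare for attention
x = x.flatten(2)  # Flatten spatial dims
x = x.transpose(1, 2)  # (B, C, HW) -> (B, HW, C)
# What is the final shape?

Input shape: (19, 455, 57, 55)
  -> after flatten(2): (19, 455, 3135)
Output shape: (19, 3135, 455)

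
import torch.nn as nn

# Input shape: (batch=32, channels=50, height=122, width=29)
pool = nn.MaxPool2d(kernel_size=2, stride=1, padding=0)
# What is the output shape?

Input shape: (32, 50, 122, 29)
Output shape: (32, 50, 121, 28)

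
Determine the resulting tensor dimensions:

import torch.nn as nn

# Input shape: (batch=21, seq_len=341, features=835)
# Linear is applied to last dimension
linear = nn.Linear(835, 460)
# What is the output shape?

Input shape: (21, 341, 835)
Output shape: (21, 341, 460)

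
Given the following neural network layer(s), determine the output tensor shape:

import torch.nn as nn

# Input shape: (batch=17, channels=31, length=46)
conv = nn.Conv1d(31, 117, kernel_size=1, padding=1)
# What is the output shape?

Input shape: (17, 31, 46)
Output shape: (17, 117, 48)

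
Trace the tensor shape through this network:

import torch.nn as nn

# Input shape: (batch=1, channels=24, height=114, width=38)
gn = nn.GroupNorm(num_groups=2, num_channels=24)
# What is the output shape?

Input shape: (1, 24, 114, 38)
Output shape: (1, 24, 114, 38)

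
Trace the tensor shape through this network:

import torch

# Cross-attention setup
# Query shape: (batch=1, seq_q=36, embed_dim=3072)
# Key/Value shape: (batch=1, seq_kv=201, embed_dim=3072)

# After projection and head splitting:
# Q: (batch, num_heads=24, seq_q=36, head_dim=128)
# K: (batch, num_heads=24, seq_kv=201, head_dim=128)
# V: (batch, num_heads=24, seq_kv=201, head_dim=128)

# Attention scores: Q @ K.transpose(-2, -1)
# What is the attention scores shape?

Input shape: (1, 36, 3072)
Output shape: (1, 24, 36, 201)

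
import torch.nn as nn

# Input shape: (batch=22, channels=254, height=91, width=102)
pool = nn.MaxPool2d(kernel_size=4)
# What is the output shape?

Input shape: (22, 254, 91, 102)
Output shape: (22, 254, 22, 25)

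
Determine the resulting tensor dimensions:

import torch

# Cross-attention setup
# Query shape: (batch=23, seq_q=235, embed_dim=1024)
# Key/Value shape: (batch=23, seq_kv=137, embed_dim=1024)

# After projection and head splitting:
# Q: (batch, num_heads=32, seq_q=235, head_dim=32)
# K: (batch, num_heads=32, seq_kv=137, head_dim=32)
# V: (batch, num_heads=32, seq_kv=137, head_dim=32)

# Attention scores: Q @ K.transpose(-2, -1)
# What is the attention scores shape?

Input shape: (23, 235, 1024)
Output shape: (23, 32, 235, 137)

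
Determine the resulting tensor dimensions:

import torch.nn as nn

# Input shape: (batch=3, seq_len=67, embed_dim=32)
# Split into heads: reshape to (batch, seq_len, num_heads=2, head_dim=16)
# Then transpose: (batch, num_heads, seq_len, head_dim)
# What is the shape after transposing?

Input shape: (3, 67, 32)
  -> after reshape: (3, 67, 2, 16)
Output shape: (3, 2, 67, 16)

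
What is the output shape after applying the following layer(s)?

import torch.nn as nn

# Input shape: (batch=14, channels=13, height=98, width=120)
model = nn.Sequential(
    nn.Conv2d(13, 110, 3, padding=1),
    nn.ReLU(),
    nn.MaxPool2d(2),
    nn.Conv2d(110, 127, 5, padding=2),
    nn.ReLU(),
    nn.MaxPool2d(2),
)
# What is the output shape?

Input shape: (14, 13, 98, 120)
  -> after first Conv2d: (14, 110, 98, 120)
  -> after first MaxPool2d: (14, 110, 49, 60)
  -> after second Conv2d: (14, 127, 49, 60)
Output shape: (14, 127, 24, 30)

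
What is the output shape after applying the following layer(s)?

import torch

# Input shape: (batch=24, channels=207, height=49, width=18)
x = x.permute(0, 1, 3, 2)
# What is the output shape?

Input shape: (24, 207, 49, 18)
Output shape: (24, 207, 18, 49)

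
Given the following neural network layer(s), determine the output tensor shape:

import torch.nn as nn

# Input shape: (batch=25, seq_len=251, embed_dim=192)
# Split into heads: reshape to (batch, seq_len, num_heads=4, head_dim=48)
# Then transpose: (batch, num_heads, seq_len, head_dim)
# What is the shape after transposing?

Input shape: (25, 251, 192)
  -> after reshape: (25, 251, 4, 48)
Output shape: (25, 4, 251, 48)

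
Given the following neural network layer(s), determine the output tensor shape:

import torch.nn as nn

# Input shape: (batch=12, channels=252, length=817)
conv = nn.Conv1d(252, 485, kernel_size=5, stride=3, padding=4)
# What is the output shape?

Input shape: (12, 252, 817)
Output shape: (12, 485, 274)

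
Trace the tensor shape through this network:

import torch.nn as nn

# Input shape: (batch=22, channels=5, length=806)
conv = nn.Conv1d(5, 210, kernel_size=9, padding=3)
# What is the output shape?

Input shape: (22, 5, 806)
Output shape: (22, 210, 804)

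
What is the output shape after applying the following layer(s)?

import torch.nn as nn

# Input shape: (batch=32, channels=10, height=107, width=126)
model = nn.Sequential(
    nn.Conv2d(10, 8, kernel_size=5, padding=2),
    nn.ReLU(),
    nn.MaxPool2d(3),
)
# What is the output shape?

Input shape: (32, 10, 107, 126)
  -> after Conv2d: (32, 8, 107, 126)
  -> after ReLU: (32, 8, 107, 126)
Output shape: (32, 8, 35, 42)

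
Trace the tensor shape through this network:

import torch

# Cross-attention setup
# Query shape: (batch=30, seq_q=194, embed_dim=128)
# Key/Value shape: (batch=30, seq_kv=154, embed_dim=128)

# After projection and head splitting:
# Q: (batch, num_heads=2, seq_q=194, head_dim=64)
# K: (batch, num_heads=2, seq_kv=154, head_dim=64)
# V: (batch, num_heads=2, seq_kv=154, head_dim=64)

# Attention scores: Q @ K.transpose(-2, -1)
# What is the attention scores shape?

Input shape: (30, 194, 128)
Output shape: (30, 2, 194, 154)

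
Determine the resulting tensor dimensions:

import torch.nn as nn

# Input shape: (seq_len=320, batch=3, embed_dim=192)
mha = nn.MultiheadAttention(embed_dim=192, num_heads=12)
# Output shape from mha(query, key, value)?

Input shape: (320, 3, 192)
Output shape: (320, 3, 192)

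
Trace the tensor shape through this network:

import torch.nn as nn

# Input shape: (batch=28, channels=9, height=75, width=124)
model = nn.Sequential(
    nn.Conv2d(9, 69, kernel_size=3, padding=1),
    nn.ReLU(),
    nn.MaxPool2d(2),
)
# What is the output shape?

Input shape: (28, 9, 75, 124)
  -> after Conv2d: (28, 69, 75, 124)
  -> after ReLU: (28, 69, 75, 124)
Output shape: (28, 69, 37, 62)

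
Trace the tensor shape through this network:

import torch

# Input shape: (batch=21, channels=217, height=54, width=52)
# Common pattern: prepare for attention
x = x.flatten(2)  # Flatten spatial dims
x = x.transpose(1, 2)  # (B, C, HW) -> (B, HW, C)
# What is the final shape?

Input shape: (21, 217, 54, 52)
  -> after flatten(2): (21, 217, 2808)
Output shape: (21, 2808, 217)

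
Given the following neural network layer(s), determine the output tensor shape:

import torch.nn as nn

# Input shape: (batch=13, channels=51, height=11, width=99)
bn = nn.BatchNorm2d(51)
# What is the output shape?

Input shape: (13, 51, 11, 99)
Output shape: (13, 51, 11, 99)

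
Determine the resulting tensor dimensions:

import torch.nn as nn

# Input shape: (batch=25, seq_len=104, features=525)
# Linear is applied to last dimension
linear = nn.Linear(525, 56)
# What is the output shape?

Input shape: (25, 104, 525)
Output shape: (25, 104, 56)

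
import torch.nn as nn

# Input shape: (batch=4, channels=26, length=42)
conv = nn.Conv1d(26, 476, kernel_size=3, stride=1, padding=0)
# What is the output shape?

Input shape: (4, 26, 42)
Output shape: (4, 476, 40)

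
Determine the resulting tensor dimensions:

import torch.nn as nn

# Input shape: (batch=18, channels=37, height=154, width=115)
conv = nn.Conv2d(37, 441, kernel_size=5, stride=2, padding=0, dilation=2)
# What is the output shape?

Input shape: (18, 37, 154, 115)
Output shape: (18, 441, 73, 54)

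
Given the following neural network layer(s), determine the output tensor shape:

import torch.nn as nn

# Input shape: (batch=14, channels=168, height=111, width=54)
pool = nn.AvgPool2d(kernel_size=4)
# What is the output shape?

Input shape: (14, 168, 111, 54)
Output shape: (14, 168, 27, 13)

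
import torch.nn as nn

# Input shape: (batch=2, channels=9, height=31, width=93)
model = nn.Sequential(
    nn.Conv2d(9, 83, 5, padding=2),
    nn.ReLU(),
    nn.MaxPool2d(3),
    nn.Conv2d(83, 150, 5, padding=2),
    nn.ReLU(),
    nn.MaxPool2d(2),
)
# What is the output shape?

Input shape: (2, 9, 31, 93)
  -> after first Conv2d: (2, 83, 31, 93)
  -> after first MaxPool2d: (2, 83, 10, 31)
  -> after second Conv2d: (2, 150, 10, 31)
Output shape: (2, 150, 5, 15)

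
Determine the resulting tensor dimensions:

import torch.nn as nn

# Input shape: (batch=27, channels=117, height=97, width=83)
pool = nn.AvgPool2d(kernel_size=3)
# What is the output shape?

Input shape: (27, 117, 97, 83)
Output shape: (27, 117, 32, 27)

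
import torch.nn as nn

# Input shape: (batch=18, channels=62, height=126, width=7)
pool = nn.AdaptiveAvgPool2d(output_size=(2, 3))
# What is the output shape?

Input shape: (18, 62, 126, 7)
Output shape: (18, 62, 2, 3)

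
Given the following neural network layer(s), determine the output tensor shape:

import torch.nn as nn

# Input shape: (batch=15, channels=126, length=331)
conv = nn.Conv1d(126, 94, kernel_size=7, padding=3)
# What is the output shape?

Input shape: (15, 126, 331)
Output shape: (15, 94, 331)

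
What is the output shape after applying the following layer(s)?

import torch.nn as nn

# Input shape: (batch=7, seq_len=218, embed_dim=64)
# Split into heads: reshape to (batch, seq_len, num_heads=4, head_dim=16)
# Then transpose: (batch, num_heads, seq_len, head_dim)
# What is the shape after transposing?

Input shape: (7, 218, 64)
  -> after reshape: (7, 218, 4, 16)
Output shape: (7, 4, 218, 16)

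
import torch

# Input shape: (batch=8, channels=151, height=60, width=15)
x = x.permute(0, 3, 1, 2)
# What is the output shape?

Input shape: (8, 151, 60, 15)
Output shape: (8, 15, 151, 60)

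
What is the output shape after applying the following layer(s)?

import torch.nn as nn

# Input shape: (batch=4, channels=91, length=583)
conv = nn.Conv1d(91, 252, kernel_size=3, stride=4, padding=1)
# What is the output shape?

Input shape: (4, 91, 583)
Output shape: (4, 252, 146)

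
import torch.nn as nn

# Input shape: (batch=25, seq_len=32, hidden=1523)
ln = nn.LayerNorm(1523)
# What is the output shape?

Input shape: (25, 32, 1523)
Output shape: (25, 32, 1523)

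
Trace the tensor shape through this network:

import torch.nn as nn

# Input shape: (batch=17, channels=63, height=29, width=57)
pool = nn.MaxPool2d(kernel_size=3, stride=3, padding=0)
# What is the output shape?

Input shape: (17, 63, 29, 57)
Output shape: (17, 63, 9, 19)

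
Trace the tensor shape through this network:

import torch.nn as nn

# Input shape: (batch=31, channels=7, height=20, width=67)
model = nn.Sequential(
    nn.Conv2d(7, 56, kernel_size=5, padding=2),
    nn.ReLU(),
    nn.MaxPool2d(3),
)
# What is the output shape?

Input shape: (31, 7, 20, 67)
  -> after Conv2d: (31, 56, 20, 67)
  -> after ReLU: (31, 56, 20, 67)
Output shape: (31, 56, 6, 22)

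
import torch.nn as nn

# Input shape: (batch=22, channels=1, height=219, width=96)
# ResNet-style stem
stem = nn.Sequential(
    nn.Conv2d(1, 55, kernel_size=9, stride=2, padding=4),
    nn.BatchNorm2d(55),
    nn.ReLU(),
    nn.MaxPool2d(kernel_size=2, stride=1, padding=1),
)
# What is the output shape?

Input shape: (22, 1, 219, 96)
  -> after Conv2d 9x9 stride=2: (22, 55, 110, 48)
Output shape: (22, 55, 111, 49)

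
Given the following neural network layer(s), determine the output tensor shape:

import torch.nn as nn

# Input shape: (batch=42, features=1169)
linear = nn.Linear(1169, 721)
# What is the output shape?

Input shape: (42, 1169)
Output shape: (42, 721)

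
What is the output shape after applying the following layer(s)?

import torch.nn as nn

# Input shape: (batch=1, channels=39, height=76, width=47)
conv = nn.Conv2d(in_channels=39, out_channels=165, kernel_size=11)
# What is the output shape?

Input shape: (1, 39, 76, 47)
Output shape: (1, 165, 66, 37)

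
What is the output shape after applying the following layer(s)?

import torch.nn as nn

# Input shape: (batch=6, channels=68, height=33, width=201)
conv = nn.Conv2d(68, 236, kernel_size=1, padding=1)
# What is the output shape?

Input shape: (6, 68, 33, 201)
Output shape: (6, 236, 35, 203)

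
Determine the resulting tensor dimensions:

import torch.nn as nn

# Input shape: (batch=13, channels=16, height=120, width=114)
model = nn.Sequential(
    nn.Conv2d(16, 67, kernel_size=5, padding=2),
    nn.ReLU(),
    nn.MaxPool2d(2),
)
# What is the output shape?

Input shape: (13, 16, 120, 114)
  -> after Conv2d: (13, 67, 120, 114)
  -> after ReLU: (13, 67, 120, 114)
Output shape: (13, 67, 60, 57)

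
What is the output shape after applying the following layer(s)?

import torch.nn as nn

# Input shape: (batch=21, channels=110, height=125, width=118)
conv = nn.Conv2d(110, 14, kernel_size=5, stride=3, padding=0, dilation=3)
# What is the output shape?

Input shape: (21, 110, 125, 118)
Output shape: (21, 14, 38, 36)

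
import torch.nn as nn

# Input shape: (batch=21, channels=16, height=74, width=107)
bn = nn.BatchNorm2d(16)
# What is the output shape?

Input shape: (21, 16, 74, 107)
Output shape: (21, 16, 74, 107)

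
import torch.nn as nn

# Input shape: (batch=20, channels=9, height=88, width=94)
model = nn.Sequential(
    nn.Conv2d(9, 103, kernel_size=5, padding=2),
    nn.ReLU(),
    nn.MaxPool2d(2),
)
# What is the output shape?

Input shape: (20, 9, 88, 94)
  -> after Conv2d: (20, 103, 88, 94)
  -> after ReLU: (20, 103, 88, 94)
Output shape: (20, 103, 44, 47)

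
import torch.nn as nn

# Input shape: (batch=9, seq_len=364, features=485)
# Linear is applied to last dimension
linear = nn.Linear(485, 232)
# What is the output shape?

Input shape: (9, 364, 485)
Output shape: (9, 364, 232)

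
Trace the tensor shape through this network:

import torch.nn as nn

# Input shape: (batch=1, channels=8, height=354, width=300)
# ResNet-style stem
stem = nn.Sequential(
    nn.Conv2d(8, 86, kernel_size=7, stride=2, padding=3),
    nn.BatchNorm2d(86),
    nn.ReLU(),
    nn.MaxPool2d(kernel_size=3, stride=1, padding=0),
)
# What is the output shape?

Input shape: (1, 8, 354, 300)
  -> after Conv2d 7x7 stride=2: (1, 86, 177, 150)
Output shape: (1, 86, 175, 148)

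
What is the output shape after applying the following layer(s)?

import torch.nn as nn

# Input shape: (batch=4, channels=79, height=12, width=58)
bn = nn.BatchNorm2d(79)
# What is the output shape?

Input shape: (4, 79, 12, 58)
Output shape: (4, 79, 12, 58)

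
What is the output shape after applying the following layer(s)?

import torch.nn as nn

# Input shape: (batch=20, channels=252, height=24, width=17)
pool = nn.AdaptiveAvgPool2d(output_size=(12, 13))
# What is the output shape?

Input shape: (20, 252, 24, 17)
Output shape: (20, 252, 12, 13)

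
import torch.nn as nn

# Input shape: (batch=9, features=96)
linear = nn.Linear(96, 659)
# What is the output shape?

Input shape: (9, 96)
Output shape: (9, 659)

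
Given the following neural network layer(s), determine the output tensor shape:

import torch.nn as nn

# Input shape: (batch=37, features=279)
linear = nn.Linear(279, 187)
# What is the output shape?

Input shape: (37, 279)
Output shape: (37, 187)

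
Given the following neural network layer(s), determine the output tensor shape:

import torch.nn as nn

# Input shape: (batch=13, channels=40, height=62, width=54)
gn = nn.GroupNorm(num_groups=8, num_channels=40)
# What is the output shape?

Input shape: (13, 40, 62, 54)
Output shape: (13, 40, 62, 54)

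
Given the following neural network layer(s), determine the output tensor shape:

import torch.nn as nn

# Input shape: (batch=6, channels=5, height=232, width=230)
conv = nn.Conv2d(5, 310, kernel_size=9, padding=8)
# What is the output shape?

Input shape: (6, 5, 232, 230)
Output shape: (6, 310, 240, 238)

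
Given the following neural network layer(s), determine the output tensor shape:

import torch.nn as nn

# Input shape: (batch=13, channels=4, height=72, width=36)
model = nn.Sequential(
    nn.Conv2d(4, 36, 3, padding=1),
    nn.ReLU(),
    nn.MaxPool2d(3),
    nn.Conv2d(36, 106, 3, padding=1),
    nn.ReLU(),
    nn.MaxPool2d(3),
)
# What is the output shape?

Input shape: (13, 4, 72, 36)
  -> after first Conv2d: (13, 36, 72, 36)
  -> after first MaxPool2d: (13, 36, 24, 12)
  -> after second Conv2d: (13, 106, 24, 12)
Output shape: (13, 106, 8, 4)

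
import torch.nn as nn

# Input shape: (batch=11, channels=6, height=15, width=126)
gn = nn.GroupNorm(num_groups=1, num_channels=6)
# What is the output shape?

Input shape: (11, 6, 15, 126)
Output shape: (11, 6, 15, 126)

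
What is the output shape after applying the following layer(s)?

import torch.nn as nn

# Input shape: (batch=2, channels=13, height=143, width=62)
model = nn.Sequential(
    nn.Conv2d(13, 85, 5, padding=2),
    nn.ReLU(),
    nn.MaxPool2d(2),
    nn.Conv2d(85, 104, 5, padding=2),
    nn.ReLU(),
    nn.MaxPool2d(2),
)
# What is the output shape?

Input shape: (2, 13, 143, 62)
  -> after first Conv2d: (2, 85, 143, 62)
  -> after first MaxPool2d: (2, 85, 71, 31)
  -> after second Conv2d: (2, 104, 71, 31)
Output shape: (2, 104, 35, 15)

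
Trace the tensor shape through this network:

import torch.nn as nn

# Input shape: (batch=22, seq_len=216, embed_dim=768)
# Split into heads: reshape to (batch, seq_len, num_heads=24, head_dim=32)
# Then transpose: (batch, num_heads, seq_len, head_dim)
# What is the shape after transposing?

Input shape: (22, 216, 768)
  -> after reshape: (22, 216, 24, 32)
Output shape: (22, 24, 216, 32)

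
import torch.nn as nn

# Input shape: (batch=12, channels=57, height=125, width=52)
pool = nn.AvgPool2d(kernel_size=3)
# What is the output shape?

Input shape: (12, 57, 125, 52)
Output shape: (12, 57, 41, 17)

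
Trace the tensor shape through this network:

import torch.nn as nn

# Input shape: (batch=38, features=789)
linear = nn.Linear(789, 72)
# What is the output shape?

Input shape: (38, 789)
Output shape: (38, 72)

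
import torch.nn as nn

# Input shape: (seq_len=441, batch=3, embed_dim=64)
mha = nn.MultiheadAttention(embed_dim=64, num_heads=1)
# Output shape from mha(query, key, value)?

Input shape: (441, 3, 64)
Output shape: (441, 3, 64)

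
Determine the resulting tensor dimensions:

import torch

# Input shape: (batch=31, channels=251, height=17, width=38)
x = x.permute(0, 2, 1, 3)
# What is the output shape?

Input shape: (31, 251, 17, 38)
Output shape: (31, 17, 251, 38)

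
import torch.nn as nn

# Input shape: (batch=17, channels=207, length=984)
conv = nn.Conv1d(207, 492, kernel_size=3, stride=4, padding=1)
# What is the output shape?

Input shape: (17, 207, 984)
Output shape: (17, 492, 246)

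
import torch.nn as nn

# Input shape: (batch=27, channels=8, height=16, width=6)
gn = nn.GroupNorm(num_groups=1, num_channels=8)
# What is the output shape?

Input shape: (27, 8, 16, 6)
Output shape: (27, 8, 16, 6)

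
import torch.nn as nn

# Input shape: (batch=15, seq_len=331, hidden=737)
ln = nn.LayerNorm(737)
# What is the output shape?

Input shape: (15, 331, 737)
Output shape: (15, 331, 737)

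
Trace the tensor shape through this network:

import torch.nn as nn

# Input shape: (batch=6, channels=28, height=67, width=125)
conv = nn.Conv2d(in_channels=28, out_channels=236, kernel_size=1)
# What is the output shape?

Input shape: (6, 28, 67, 125)
Output shape: (6, 236, 67, 125)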